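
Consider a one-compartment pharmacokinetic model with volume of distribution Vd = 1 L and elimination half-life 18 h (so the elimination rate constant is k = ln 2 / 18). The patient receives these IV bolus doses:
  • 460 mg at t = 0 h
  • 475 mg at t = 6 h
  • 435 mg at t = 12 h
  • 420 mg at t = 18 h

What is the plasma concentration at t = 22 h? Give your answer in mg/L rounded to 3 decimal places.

k = ln 2 / 18 = 0.03851 per h
Dose 1 (460 mg at t=0 h): 460·exp(−0.03851·22) = 197.166 mg/L
Dose 2 (475 mg at t=6 h): 475·exp(−0.03851·16) = 256.514 mg/L
Dose 3 (435 mg at t=12 h): 435·exp(−0.03851·10) = 295.972 mg/L
Dose 4 (420 mg at t=18 h): 420·exp(−0.03851·4) = 360.042 mg/L
C(22) = 197.166 + 256.514 + 295.972 + 360.042 = 1109.695 mg/L

1109.695 mg/L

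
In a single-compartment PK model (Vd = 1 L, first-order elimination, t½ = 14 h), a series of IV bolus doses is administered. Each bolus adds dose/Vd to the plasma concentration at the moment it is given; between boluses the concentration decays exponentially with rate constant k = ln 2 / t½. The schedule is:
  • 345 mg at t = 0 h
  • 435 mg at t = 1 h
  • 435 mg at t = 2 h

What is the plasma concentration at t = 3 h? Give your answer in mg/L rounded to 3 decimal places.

k = ln 2 / 14 = 0.04951 per h
Dose 1 (345 mg at t=0 h): 345·exp(−0.04951·3) = 297.381 mg/L
Dose 2 (435 mg at t=1 h): 435·exp(−0.04951·2) = 393.990 mg/L
Dose 3 (435 mg at t=2 h): 435·exp(−0.04951·1) = 413.987 mg/L
C(3) = 297.381 + 393.990 + 413.987 = 1105.358 mg/L

1105.358 mg/L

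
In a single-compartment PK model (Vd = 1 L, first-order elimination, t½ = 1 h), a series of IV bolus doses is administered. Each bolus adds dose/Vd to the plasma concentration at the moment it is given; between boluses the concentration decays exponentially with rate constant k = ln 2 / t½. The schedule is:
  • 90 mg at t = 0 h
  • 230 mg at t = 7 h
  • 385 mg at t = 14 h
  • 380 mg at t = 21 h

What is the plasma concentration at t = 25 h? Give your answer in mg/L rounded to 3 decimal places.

k = ln 2 / 1 = 0.69315 per h
Dose 1 (90 mg at t=0 h): 90·exp(−0.69315·25) = 0.000 mg/L
Dose 2 (230 mg at t=7 h): 230·exp(−0.69315·18) = 0.001 mg/L
Dose 3 (385 mg at t=14 h): 385·exp(−0.69315·11) = 0.188 mg/L
Dose 4 (380 mg at t=21 h): 380·exp(−0.69315·4) = 23.750 mg/L
C(25) = 0.000 + 0.001 + 0.188 + 23.750 = 23.939 mg/L

23.939 mg/L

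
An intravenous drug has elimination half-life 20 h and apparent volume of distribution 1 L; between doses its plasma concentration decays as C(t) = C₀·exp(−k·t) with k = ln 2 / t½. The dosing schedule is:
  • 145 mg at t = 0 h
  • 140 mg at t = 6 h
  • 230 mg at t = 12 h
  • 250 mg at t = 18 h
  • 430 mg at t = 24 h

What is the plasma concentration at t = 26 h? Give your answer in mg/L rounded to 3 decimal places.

k = ln 2 / 20 = 0.03466 per h
Dose 1 (145 mg at t=0 h): 145·exp(−0.03466·26) = 58.888 mg/L
Dose 2 (140 mg at t=6 h): 140·exp(−0.03466·20) = 70.000 mg/L
Dose 3 (230 mg at t=12 h): 230·exp(−0.03466·14) = 141.582 mg/L
Dose 4 (250 mg at t=18 h): 250·exp(−0.03466·8) = 189.465 mg/L
Dose 5 (430 mg at t=24 h): 430·exp(−0.03466·2) = 401.204 mg/L
C(26) = 58.888 + 70.000 + 141.582 + 189.465 + 401.204 = 861.139 mg/L

861.139 mg/L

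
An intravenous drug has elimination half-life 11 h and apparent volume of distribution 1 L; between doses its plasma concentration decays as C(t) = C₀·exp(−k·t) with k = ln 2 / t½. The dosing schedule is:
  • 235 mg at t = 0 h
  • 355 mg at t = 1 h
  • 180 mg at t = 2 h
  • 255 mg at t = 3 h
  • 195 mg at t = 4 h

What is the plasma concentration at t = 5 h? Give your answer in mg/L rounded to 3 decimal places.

k = ln 2 / 11 = 0.06301 per h
Dose 1 (235 mg at t=0 h): 235·exp(−0.06301·5) = 171.489 mg/L
Dose 2 (355 mg at t=1 h): 355·exp(−0.06301·4) = 275.907 mg/L
Dose 3 (180 mg at t=2 h): 180·exp(−0.06301·3) = 148.996 mg/L
Dose 4 (255 mg at t=3 h): 255·exp(−0.06301·2) = 224.806 mg/L
Dose 5 (195 mg at t=4 h): 195·exp(−0.06301·1) = 183.092 mg/L
C(5) = 171.489 + 275.907 + 148.996 + 224.806 + 183.092 = 1004.289 mg/L

1004.289 mg/L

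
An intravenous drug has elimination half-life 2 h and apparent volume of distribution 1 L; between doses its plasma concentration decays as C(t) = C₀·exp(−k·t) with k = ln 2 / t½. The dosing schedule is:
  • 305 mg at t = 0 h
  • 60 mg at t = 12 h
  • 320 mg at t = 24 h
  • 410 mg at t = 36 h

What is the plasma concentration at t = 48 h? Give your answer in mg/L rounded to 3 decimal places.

k = ln 2 / 2 = 0.34657 per h
Dose 1 (305 mg at t=0 h): 305·exp(−0.34657·48) = 0.000 mg/L
Dose 2 (60 mg at t=12 h): 60·exp(−0.34657·36) = 0.000 mg/L
Dose 3 (320 mg at t=24 h): 320·exp(−0.34657·24) = 0.078 mg/L
Dose 4 (410 mg at t=36 h): 410·exp(−0.34657·12) = 6.406 mg/L
C(48) = 0.000 + 0.000 + 0.078 + 6.406 = 6.485 mg/L

6.485 mg/L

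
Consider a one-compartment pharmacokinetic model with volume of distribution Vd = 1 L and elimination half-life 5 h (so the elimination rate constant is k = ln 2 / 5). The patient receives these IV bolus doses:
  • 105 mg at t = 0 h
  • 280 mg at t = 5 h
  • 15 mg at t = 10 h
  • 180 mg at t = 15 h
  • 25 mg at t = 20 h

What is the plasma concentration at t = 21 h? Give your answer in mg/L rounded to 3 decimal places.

k = ln 2 / 5 = 0.13863 per h
Dose 1 (105 mg at t=0 h): 105·exp(−0.13863·21) = 5.713 mg/L
Dose 2 (280 mg at t=5 h): 280·exp(−0.13863·16) = 30.469 mg/L
Dose 3 (15 mg at t=10 h): 15·exp(−0.13863·11) = 3.265 mg/L
Dose 4 (180 mg at t=15 h): 180·exp(−0.13863·6) = 78.350 mg/L
Dose 5 (25 mg at t=20 h): 25·exp(−0.13863·1) = 21.764 mg/L
C(21) = 5.713 + 30.469 + 3.265 + 78.350 + 21.764 = 139.560 mg/L

139.560 mg/L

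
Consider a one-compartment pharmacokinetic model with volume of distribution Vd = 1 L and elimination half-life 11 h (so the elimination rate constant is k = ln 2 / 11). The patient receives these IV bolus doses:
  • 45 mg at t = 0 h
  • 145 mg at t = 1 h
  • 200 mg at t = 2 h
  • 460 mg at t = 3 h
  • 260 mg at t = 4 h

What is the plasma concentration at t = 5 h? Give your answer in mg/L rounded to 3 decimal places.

k = ln 2 / 11 = 0.06301 per h
Dose 1 (45 mg at t=0 h): 45·exp(−0.06301·5) = 32.838 mg/L
Dose 2 (145 mg at t=1 h): 145·exp(−0.06301·4) = 112.694 mg/L
Dose 3 (200 mg at t=2 h): 200·exp(−0.06301·3) = 165.551 mg/L
Dose 4 (460 mg at t=3 h): 460·exp(−0.06301·2) = 405.532 mg/L
Dose 5 (260 mg at t=4 h): 260·exp(−0.06301·1) = 244.122 mg/L
C(5) = 32.838 + 112.694 + 165.551 + 405.532 + 244.122 = 960.737 mg/L

960.737 mg/L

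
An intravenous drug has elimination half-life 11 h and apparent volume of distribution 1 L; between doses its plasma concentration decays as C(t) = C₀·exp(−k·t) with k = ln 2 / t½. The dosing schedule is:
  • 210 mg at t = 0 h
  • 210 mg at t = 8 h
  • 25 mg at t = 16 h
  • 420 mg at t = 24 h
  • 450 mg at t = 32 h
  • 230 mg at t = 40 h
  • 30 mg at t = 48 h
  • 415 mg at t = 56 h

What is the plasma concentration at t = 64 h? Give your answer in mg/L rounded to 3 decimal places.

k = ln 2 / 11 = 0.06301 per h
Dose 1 (210 mg at t=0 h): 210·exp(−0.06301·64) = 3.722 mg/L
Dose 2 (210 mg at t=8 h): 210·exp(−0.06301·56) = 6.162 mg/L
Dose 3 (25 mg at t=16 h): 25·exp(−0.06301·48) = 1.214 mg/L
Dose 4 (420 mg at t=24 h): 420·exp(−0.06301·40) = 33.775 mg/L
Dose 5 (450 mg at t=32 h): 450·exp(−0.06301·32) = 59.909 mg/L
Dose 6 (230 mg at t=40 h): 230·exp(−0.06301·24) = 50.691 mg/L
Dose 7 (30 mg at t=48 h): 30·exp(−0.06301·16) = 10.946 mg/L
Dose 8 (415 mg at t=56 h): 415·exp(−0.06301·8) = 250.679 mg/L
C(64) = 3.722 + 6.162 + 1.214 + 33.775 + 59.909 + 50.691 + 10.946 + 250.679 = 417.098 mg/L

417.098 mg/L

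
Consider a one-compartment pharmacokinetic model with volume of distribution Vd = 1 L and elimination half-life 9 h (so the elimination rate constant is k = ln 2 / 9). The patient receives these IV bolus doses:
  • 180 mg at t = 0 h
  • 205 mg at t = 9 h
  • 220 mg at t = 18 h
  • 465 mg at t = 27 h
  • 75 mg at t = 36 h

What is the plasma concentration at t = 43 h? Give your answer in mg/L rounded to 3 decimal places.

k = ln 2 / 9 = 0.07702 per h
Dose 1 (180 mg at t=0 h): 180·exp(−0.07702·43) = 6.562 mg/L
Dose 2 (205 mg at t=9 h): 205·exp(−0.07702·34) = 14.946 mg/L
Dose 3 (220 mg at t=18 h): 220·exp(−0.07702·25) = 32.080 mg/L
Dose 4 (465 mg at t=27 h): 465·exp(−0.07702·16) = 135.609 mg/L
Dose 5 (75 mg at t=36 h): 75·exp(−0.07702·7) = 43.745 mg/L
C(43) = 6.562 + 14.946 + 32.080 + 135.609 + 43.745 = 232.941 mg/L

232.941 mg/L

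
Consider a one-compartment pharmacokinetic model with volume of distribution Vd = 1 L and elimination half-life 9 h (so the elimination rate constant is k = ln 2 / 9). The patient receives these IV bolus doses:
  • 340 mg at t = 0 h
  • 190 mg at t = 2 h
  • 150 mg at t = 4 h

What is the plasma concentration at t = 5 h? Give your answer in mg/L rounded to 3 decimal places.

k = ln 2 / 9 = 0.07702 per h
Dose 1 (340 mg at t=0 h): 340·exp(−0.07702·5) = 231.334 mg/L
Dose 2 (190 mg at t=2 h): 190·exp(−0.07702·3) = 150.803 mg/L
Dose 3 (150 mg at t=4 h): 150·exp(−0.07702·1) = 138.881 mg/L
C(5) = 231.334 + 150.803 + 138.881 = 521.019 mg/L

521.019 mg/L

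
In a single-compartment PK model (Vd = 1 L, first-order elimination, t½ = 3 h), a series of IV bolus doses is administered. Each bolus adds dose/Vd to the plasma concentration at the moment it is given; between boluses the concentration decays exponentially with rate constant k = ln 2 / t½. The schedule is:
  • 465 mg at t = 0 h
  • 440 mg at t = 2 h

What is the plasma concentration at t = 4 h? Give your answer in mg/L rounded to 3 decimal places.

k = ln 2 / 3 = 0.23105 per h
Dose 1 (465 mg at t=0 h): 465·exp(−0.23105·4) = 184.535 mg/L
Dose 2 (440 mg at t=2 h): 440·exp(−0.23105·2) = 277.183 mg/L
C(4) = 184.535 + 277.183 = 461.718 mg/L

461.718 mg/L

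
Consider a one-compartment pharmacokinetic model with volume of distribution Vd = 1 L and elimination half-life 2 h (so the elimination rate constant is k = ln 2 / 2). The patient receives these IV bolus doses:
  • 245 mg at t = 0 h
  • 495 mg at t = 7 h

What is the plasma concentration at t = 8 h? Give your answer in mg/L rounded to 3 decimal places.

365.330 mg/L

k = ln 2 / 2 = 0.34657 per h
Dose 1 (245 mg at t=0 h): 245·exp(−0.34657·8) = 15.312 mg/L
Dose 2 (495 mg at t=7 h): 495·exp(−0.34657·1) = 350.018 mg/L
C(8) = 15.312 + 350.018 = 365.330 mg/L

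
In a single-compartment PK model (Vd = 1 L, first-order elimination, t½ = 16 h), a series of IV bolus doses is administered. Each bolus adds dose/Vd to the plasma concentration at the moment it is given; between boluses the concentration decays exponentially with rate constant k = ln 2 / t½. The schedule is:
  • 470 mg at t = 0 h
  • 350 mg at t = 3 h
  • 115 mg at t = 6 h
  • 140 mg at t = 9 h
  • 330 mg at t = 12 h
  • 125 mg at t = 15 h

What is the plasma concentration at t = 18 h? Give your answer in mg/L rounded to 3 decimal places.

925.652 mg/L

k = ln 2 / 16 = 0.04332 per h
Dose 1 (470 mg at t=0 h): 470·exp(−0.04332·18) = 215.496 mg/L
Dose 2 (350 mg at t=3 h): 350·exp(−0.04332·15) = 182.748 mg/L
Dose 3 (115 mg at t=6 h): 115·exp(−0.04332·12) = 68.379 mg/L
Dose 4 (140 mg at t=9 h): 140·exp(−0.04332·9) = 94.798 mg/L
Dose 5 (330 mg at t=12 h): 330·exp(−0.04332·6) = 254.465 mg/L
Dose 6 (125 mg at t=15 h): 125·exp(−0.04332·3) = 109.766 mg/L
C(18) = 215.496 + 182.748 + 68.379 + 94.798 + 254.465 + 109.766 = 925.652 mg/L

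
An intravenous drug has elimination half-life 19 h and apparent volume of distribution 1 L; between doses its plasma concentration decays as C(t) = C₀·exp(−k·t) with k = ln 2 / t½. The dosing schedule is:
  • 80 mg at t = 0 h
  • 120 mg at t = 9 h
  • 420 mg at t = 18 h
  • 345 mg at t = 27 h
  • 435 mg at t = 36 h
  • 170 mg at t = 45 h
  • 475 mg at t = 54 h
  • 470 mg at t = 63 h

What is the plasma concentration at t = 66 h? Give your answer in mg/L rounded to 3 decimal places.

k = ln 2 / 19 = 0.03648 per h
Dose 1 (80 mg at t=0 h): 80·exp(−0.03648·66) = 7.201 mg/L
Dose 2 (120 mg at t=9 h): 120·exp(−0.03648·57) = 15.000 mg/L
Dose 3 (420 mg at t=18 h): 420·exp(−0.03648·48) = 72.904 mg/L
Dose 4 (345 mg at t=27 h): 345·exp(−0.03648·39) = 83.160 mg/L
Dose 5 (435 mg at t=36 h): 435·exp(−0.03648·30) = 145.606 mg/L
Dose 6 (170 mg at t=45 h): 170·exp(−0.03648·21) = 79.019 mg/L
Dose 7 (475 mg at t=54 h): 475·exp(−0.03648·12) = 306.598 mg/L
Dose 8 (470 mg at t=63 h): 470·exp(−0.03648·3) = 421.276 mg/L
C(66) = 7.201 + 15.000 + 72.904 + 83.160 + 145.606 + 79.019 + 306.598 + 421.276 = 1130.765 mg/L

1130.765 mg/L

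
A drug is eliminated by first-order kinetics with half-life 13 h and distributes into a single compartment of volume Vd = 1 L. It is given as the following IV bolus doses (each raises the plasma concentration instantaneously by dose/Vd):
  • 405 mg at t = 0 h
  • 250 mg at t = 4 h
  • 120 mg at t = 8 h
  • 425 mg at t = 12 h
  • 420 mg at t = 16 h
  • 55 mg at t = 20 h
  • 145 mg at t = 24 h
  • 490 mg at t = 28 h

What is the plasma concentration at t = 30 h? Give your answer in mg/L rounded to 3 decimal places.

1121.311 mg/L

k = ln 2 / 13 = 0.05332 per h
Dose 1 (405 mg at t=0 h): 405·exp(−0.05332·30) = 81.803 mg/L
Dose 2 (250 mg at t=4 h): 250·exp(−0.05332·26) = 62.500 mg/L
Dose 3 (120 mg at t=8 h): 120·exp(−0.05332·22) = 37.132 mg/L
Dose 4 (425 mg at t=12 h): 425·exp(−0.05332·18) = 162.771 mg/L
Dose 5 (420 mg at t=16 h): 420·exp(−0.05332·14) = 199.096 mg/L
Dose 6 (55 mg at t=20 h): 55·exp(−0.05332·10) = 32.270 mg/L
Dose 7 (145 mg at t=24 h): 145·exp(−0.05332·6) = 105.301 mg/L
Dose 8 (490 mg at t=28 h): 490·exp(−0.05332·2) = 440.437 mg/L
C(30) = 81.803 + 62.500 + 37.132 + 162.771 + 199.096 + 32.270 + 105.301 + 440.437 = 1121.311 mg/L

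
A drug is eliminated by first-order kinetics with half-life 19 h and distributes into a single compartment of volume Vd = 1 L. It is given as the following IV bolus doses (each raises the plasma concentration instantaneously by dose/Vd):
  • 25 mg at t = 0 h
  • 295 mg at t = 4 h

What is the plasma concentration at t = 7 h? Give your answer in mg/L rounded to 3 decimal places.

k = ln 2 / 19 = 0.03648 per h
Dose 1 (25 mg at t=0 h): 25·exp(−0.03648·7) = 19.366 mg/L
Dose 2 (295 mg at t=4 h): 295·exp(−0.03648·3) = 264.418 mg/L
C(7) = 19.366 + 264.418 = 283.784 mg/L

283.784 mg/L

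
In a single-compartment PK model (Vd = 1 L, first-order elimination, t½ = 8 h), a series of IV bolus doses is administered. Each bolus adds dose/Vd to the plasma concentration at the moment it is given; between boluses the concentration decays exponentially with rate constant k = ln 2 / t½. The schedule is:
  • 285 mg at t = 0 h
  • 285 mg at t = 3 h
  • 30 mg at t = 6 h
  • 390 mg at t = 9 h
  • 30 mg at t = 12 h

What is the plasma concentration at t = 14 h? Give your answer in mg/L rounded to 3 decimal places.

487.724 mg/L

k = ln 2 / 8 = 0.08664 per h
Dose 1 (285 mg at t=0 h): 285·exp(−0.08664·14) = 84.731 mg/L
Dose 2 (285 mg at t=3 h): 285·exp(−0.08664·11) = 109.883 mg/L
Dose 3 (30 mg at t=6 h): 30·exp(−0.08664·8) = 15.000 mg/L
Dose 4 (390 mg at t=9 h): 390·exp(−0.08664·5) = 252.884 mg/L
Dose 5 (30 mg at t=12 h): 30·exp(−0.08664·2) = 25.227 mg/L
C(14) = 84.731 + 109.883 + 15.000 + 252.884 + 25.227 = 487.724 mg/L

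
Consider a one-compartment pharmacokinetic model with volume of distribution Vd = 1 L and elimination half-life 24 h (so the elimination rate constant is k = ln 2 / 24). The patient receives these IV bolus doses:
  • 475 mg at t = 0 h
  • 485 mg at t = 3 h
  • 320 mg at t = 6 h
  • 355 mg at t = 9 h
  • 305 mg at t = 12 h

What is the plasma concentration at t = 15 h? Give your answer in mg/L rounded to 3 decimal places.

1475.904 mg/L

k = ln 2 / 24 = 0.02888 per h
Dose 1 (475 mg at t=0 h): 475·exp(−0.02888·15) = 307.999 mg/L
Dose 2 (485 mg at t=3 h): 485·exp(−0.02888·12) = 342.947 mg/L
Dose 3 (320 mg at t=6 h): 320·exp(−0.02888·9) = 246.754 mg/L
Dose 4 (355 mg at t=9 h): 355·exp(−0.02888·6) = 298.518 mg/L
Dose 5 (305 mg at t=12 h): 305·exp(−0.02888·3) = 279.686 mg/L
C(15) = 307.999 + 342.947 + 246.754 + 298.518 + 279.686 = 1475.904 mg/L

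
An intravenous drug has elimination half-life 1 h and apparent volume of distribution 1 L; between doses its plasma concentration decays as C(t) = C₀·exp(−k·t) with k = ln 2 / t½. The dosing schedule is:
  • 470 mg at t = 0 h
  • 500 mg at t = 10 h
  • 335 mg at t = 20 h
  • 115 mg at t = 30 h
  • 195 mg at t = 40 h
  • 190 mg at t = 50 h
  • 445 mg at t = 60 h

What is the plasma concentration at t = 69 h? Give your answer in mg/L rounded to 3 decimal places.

0.870 mg/L

k = ln 2 / 1 = 0.69315 per h
Dose 1 (470 mg at t=0 h): 470·exp(−0.69315·69) = 0.000 mg/L
Dose 2 (500 mg at t=10 h): 500·exp(−0.69315·59) = 0.000 mg/L
Dose 3 (335 mg at t=20 h): 335·exp(−0.69315·49) = 0.000 mg/L
Dose 4 (115 mg at t=30 h): 115·exp(−0.69315·39) = 0.000 mg/L
Dose 5 (195 mg at t=40 h): 195·exp(−0.69315·29) = 0.000 mg/L
Dose 6 (190 mg at t=50 h): 190·exp(−0.69315·19) = 0.000 mg/L
Dose 7 (445 mg at t=60 h): 445·exp(−0.69315·9) = 0.869 mg/L
C(69) = 0.000 + 0.000 + 0.000 + 0.000 + 0.000 + 0.000 + 0.869 = 0.870 mg/L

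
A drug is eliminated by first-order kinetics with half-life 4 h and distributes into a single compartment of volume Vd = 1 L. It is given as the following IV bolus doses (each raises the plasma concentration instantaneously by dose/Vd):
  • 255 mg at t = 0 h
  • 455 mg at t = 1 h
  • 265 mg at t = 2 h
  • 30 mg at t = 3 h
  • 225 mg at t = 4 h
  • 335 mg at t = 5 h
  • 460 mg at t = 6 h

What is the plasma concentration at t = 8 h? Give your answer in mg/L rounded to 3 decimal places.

k = ln 2 / 4 = 0.17329 per h
Dose 1 (255 mg at t=0 h): 255·exp(−0.17329·8) = 63.750 mg/L
Dose 2 (455 mg at t=1 h): 455·exp(−0.17329·7) = 135.272 mg/L
Dose 3 (265 mg at t=2 h): 265·exp(−0.17329·6) = 93.692 mg/L
Dose 4 (30 mg at t=3 h): 30·exp(−0.17329·5) = 12.613 mg/L
Dose 5 (225 mg at t=4 h): 225·exp(−0.17329·4) = 112.500 mg/L
Dose 6 (335 mg at t=5 h): 335·exp(−0.17329·3) = 199.192 mg/L
Dose 7 (460 mg at t=6 h): 460·exp(−0.17329·2) = 325.269 mg/L
C(8) = 63.750 + 135.272 + 93.692 + 12.613 + 112.500 + 199.192 + 325.269 = 942.289 mg/L

942.289 mg/L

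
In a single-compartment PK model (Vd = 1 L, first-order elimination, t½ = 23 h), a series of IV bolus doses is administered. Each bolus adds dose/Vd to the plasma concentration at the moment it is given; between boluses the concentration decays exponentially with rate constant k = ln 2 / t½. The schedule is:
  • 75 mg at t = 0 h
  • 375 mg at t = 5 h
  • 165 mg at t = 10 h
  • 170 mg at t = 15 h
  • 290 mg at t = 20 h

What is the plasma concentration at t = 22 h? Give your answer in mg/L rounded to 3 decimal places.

k = ln 2 / 23 = 0.03014 per h
Dose 1 (75 mg at t=0 h): 75·exp(−0.03014·22) = 38.647 mg/L
Dose 2 (375 mg at t=5 h): 375·exp(−0.03014·17) = 224.663 mg/L
Dose 3 (165 mg at t=10 h): 165·exp(−0.03014·12) = 114.928 mg/L
Dose 4 (170 mg at t=15 h): 170·exp(−0.03014·7) = 137.667 mg/L
Dose 5 (290 mg at t=20 h): 290·exp(−0.03014·2) = 273.037 mg/L
C(22) = 38.647 + 224.663 + 114.928 + 137.667 + 273.037 = 788.942 mg/L

788.942 mg/L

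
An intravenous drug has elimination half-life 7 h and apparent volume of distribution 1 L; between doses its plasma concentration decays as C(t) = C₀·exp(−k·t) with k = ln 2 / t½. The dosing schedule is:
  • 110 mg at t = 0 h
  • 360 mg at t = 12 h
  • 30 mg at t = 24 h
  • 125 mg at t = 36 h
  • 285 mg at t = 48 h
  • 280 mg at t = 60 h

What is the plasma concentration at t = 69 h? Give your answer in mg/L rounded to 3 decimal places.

k = ln 2 / 7 = 0.09902 per h
Dose 1 (110 mg at t=0 h): 110·exp(−0.09902·69) = 0.119 mg/L
Dose 2 (360 mg at t=12 h): 360·exp(−0.09902·57) = 1.274 mg/L
Dose 3 (30 mg at t=24 h): 30·exp(−0.09902·45) = 0.348 mg/L
Dose 4 (125 mg at t=36 h): 125·exp(−0.09902·33) = 4.762 mg/L
Dose 5 (285 mg at t=48 h): 285·exp(−0.09902·21) = 35.625 mg/L
Dose 6 (280 mg at t=60 h): 280·exp(−0.09902·9) = 114.847 mg/L
C(69) = 0.119 + 1.274 + 0.348 + 4.762 + 35.625 + 114.847 = 156.974 mg/L

156.974 mg/L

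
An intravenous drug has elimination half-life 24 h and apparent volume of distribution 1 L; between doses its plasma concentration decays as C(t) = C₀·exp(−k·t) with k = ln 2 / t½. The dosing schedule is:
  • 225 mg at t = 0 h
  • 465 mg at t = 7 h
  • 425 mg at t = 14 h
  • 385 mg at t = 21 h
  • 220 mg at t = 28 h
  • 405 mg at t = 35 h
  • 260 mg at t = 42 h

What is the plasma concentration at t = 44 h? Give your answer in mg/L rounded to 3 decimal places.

1295.988 mg/L

k = ln 2 / 24 = 0.02888 per h
Dose 1 (225 mg at t=0 h): 225·exp(−0.02888·44) = 63.138 mg/L
Dose 2 (465 mg at t=7 h): 465·exp(−0.02888·37) = 159.722 mg/L
Dose 3 (425 mg at t=14 h): 425·exp(−0.02888·30) = 178.690 mg/L
Dose 4 (385 mg at t=21 h): 385·exp(−0.02888·23) = 198.141 mg/L
Dose 5 (220 mg at t=28 h): 220·exp(−0.02888·16) = 138.591 mg/L
Dose 6 (405 mg at t=35 h): 405·exp(−0.02888·9) = 312.298 mg/L
Dose 7 (260 mg at t=42 h): 260·exp(−0.02888·2) = 245.407 mg/L
C(44) = 63.138 + 159.722 + 178.690 + 198.141 + 138.591 + 312.298 + 245.407 = 1295.988 mg/L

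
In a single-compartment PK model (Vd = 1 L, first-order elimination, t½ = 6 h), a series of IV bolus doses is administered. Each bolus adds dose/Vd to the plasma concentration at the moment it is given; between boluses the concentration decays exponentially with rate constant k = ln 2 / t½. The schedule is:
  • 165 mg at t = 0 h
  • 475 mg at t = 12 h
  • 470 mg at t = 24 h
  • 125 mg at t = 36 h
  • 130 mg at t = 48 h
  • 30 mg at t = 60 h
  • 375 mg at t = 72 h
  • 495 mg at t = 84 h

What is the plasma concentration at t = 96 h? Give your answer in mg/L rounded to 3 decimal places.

148.432 mg/L

k = ln 2 / 6 = 0.11552 per h
Dose 1 (165 mg at t=0 h): 165·exp(−0.11552·96) = 0.003 mg/L
Dose 2 (475 mg at t=12 h): 475·exp(−0.11552·84) = 0.029 mg/L
Dose 3 (470 mg at t=24 h): 470·exp(−0.11552·72) = 0.115 mg/L
Dose 4 (125 mg at t=36 h): 125·exp(−0.11552·60) = 0.122 mg/L
Dose 5 (130 mg at t=48 h): 130·exp(−0.11552·48) = 0.508 mg/L
Dose 6 (30 mg at t=60 h): 30·exp(−0.11552·36) = 0.469 mg/L
Dose 7 (375 mg at t=72 h): 375·exp(−0.11552·24) = 23.438 mg/L
Dose 8 (495 mg at t=84 h): 495·exp(−0.11552·12) = 123.750 mg/L
C(96) = 0.003 + 0.029 + 0.115 + 0.122 + 0.508 + 0.469 + 23.438 + 123.750 = 148.432 mg/L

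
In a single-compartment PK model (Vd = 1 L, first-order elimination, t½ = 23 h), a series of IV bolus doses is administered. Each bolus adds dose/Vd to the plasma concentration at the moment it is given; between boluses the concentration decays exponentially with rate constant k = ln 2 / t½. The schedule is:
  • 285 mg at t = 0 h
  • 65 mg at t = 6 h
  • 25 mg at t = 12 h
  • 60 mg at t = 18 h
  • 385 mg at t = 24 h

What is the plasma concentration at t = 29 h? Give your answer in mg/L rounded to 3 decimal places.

540.622 mg/L

k = ln 2 / 23 = 0.03014 per h
Dose 1 (285 mg at t=0 h): 285·exp(−0.03014·29) = 118.928 mg/L
Dose 2 (65 mg at t=6 h): 65·exp(−0.03014·23) = 32.500 mg/L
Dose 3 (25 mg at t=12 h): 25·exp(−0.03014·17) = 14.978 mg/L
Dose 4 (60 mg at t=18 h): 60·exp(−0.03014·11) = 43.071 mg/L
Dose 5 (385 mg at t=24 h): 385·exp(−0.03014·5) = 331.146 mg/L
C(29) = 118.928 + 32.500 + 14.978 + 43.071 + 331.146 = 540.622 mg/L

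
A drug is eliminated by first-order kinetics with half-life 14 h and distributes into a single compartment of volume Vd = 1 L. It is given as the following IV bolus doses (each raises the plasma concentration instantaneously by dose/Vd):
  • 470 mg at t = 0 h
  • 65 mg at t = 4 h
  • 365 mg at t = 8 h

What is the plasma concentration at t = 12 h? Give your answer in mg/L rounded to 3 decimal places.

602.625 mg/L

k = ln 2 / 14 = 0.04951 per h
Dose 1 (470 mg at t=0 h): 470·exp(−0.04951·12) = 259.461 mg/L
Dose 2 (65 mg at t=4 h): 65·exp(−0.04951·8) = 43.742 mg/L
Dose 3 (365 mg at t=8 h): 365·exp(−0.04951·4) = 299.422 mg/L
C(12) = 259.461 + 43.742 + 299.422 = 602.625 mg/L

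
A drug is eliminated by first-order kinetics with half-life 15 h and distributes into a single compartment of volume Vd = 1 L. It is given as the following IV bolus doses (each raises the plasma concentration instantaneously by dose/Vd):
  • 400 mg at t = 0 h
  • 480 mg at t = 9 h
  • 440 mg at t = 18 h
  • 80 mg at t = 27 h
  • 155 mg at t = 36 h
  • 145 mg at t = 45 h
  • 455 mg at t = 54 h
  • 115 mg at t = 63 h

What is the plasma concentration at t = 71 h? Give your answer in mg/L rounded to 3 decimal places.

452.107 mg/L

k = ln 2 / 15 = 0.04621 per h
Dose 1 (400 mg at t=0 h): 400·exp(−0.04621·71) = 15.038 mg/L
Dose 2 (480 mg at t=9 h): 480·exp(−0.04621·62) = 27.352 mg/L
Dose 3 (440 mg at t=18 h): 440·exp(−0.04621·53) = 38.003 mg/L
Dose 4 (80 mg at t=27 h): 80·exp(−0.04621·44) = 10.473 mg/L
Dose 5 (155 mg at t=36 h): 155·exp(−0.04621·35) = 30.756 mg/L
Dose 6 (145 mg at t=45 h): 145·exp(−0.04621·26) = 43.610 mg/L
Dose 7 (455 mg at t=54 h): 455·exp(−0.04621·17) = 207.417 mg/L
Dose 8 (115 mg at t=63 h): 115·exp(−0.04621·8) = 79.460 mg/L
C(71) = 15.038 + 27.352 + 38.003 + 10.473 + 30.756 + 43.610 + 207.417 + 79.460 = 452.107 mg/L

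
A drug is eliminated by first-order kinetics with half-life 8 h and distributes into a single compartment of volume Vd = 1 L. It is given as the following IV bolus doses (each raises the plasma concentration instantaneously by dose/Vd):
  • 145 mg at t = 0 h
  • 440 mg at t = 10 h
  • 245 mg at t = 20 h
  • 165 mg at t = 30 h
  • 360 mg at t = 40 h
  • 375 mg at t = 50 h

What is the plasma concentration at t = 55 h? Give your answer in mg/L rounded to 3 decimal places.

382.175 mg/L

k = ln 2 / 8 = 0.08664 per h
Dose 1 (145 mg at t=0 h): 145·exp(−0.08664·55) = 1.235 mg/L
Dose 2 (440 mg at t=10 h): 440·exp(−0.08664·45) = 8.916 mg/L
Dose 3 (245 mg at t=20 h): 245·exp(−0.08664·35) = 11.808 mg/L
Dose 4 (165 mg at t=30 h): 165·exp(−0.08664·25) = 18.913 mg/L
Dose 5 (360 mg at t=40 h): 360·exp(−0.08664·15) = 98.146 mg/L
Dose 6 (375 mg at t=50 h): 375·exp(−0.08664·5) = 243.157 mg/L
C(55) = 1.235 + 8.916 + 11.808 + 18.913 + 98.146 + 243.157 = 382.175 mg/L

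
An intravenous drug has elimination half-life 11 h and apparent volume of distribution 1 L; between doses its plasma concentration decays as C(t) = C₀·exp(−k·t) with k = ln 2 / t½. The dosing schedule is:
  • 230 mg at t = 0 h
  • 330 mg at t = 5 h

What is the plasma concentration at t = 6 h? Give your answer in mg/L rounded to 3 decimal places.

k = ln 2 / 11 = 0.06301 per h
Dose 1 (230 mg at t=0 h): 230·exp(−0.06301·6) = 157.590 mg/L
Dose 2 (330 mg at t=5 h): 330·exp(−0.06301·1) = 309.847 mg/L
C(6) = 157.590 + 309.847 = 467.438 mg/L

467.438 mg/L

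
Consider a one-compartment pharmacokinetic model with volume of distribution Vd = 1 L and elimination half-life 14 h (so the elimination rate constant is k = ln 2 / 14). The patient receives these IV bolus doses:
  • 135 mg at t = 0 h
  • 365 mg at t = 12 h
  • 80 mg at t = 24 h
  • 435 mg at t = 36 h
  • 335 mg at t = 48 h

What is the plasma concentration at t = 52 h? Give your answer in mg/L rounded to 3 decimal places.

k = ln 2 / 14 = 0.04951 per h
Dose 1 (135 mg at t=0 h): 135·exp(−0.04951·52) = 10.285 mg/L
Dose 2 (365 mg at t=12 h): 365·exp(−0.04951·40) = 50.374 mg/L
Dose 3 (80 mg at t=24 h): 80·exp(−0.04951·28) = 20.000 mg/L
Dose 4 (435 mg at t=36 h): 435·exp(−0.04951·16) = 196.995 mg/L
Dose 5 (335 mg at t=48 h): 335·exp(−0.04951·4) = 274.812 mg/L
C(52) = 10.285 + 50.374 + 20.000 + 196.995 + 274.812 = 552.467 mg/L

552.467 mg/L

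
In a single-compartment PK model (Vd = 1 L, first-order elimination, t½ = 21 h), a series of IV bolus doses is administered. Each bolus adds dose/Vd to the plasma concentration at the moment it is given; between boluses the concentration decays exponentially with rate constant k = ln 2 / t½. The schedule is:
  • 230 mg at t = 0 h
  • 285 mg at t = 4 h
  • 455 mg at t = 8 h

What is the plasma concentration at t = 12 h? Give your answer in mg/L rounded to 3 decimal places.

k = ln 2 / 21 = 0.03301 per h
Dose 1 (230 mg at t=0 h): 230·exp(−0.03301·12) = 154.779 mg/L
Dose 2 (285 mg at t=4 h): 285·exp(−0.03301·8) = 218.860 mg/L
Dose 3 (455 mg at t=8 h): 455·exp(−0.03301·4) = 398.724 mg/L
C(12) = 154.779 + 218.860 + 398.724 = 772.363 mg/L

772.363 mg/L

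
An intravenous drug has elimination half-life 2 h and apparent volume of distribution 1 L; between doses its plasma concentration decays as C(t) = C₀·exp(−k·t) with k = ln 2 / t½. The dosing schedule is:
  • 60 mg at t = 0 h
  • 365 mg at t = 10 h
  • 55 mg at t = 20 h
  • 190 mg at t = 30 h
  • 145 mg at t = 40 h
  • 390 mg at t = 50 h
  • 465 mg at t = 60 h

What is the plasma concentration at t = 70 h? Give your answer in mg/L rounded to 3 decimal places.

14.917 mg/L

k = ln 2 / 2 = 0.34657 per h
Dose 1 (60 mg at t=0 h): 60·exp(−0.34657·70) = 0.000 mg/L
Dose 2 (365 mg at t=10 h): 365·exp(−0.34657·60) = 0.000 mg/L
Dose 3 (55 mg at t=20 h): 55·exp(−0.34657·50) = 0.000 mg/L
Dose 4 (190 mg at t=30 h): 190·exp(−0.34657·40) = 0.000 mg/L
Dose 5 (145 mg at t=40 h): 145·exp(−0.34657·30) = 0.004 mg/L
Dose 6 (390 mg at t=50 h): 390·exp(−0.34657·20) = 0.381 mg/L
Dose 7 (465 mg at t=60 h): 465·exp(−0.34657·10) = 14.531 mg/L
C(70) = 0.000 + 0.000 + 0.000 + 0.000 + 0.004 + 0.381 + 14.531 = 14.917 mg/L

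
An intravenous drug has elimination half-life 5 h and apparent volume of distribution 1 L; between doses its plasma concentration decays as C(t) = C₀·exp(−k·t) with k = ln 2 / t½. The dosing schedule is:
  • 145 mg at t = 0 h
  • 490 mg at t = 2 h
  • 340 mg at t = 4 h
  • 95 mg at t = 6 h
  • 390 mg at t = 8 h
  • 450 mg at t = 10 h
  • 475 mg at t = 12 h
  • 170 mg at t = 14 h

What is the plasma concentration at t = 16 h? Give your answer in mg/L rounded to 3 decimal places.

k = ln 2 / 5 = 0.13863 per h
Dose 1 (145 mg at t=0 h): 145·exp(−0.13863·16) = 15.779 mg/L
Dose 2 (490 mg at t=2 h): 490·exp(−0.13863·14) = 70.358 mg/L
Dose 3 (340 mg at t=4 h): 340·exp(−0.13863·12) = 64.418 mg/L
Dose 4 (95 mg at t=6 h): 95·exp(−0.13863·10) = 23.750 mg/L
Dose 5 (390 mg at t=8 h): 390·exp(−0.13863·8) = 128.652 mg/L
Dose 6 (450 mg at t=10 h): 450·exp(−0.13863·6) = 195.874 mg/L
Dose 7 (475 mg at t=12 h): 475·exp(−0.13863·4) = 272.816 mg/L
Dose 8 (170 mg at t=14 h): 170·exp(−0.13863·2) = 128.836 mg/L
C(16) = 15.779 + 70.358 + 64.418 + 23.750 + 128.652 + 195.874 + 272.816 + 128.836 = 900.482 mg/L

900.482 mg/L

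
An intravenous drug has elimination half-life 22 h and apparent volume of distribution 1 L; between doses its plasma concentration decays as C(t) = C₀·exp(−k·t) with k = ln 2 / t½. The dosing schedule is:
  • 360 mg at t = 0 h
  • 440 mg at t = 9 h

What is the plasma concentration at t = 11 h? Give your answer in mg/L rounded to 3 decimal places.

k = ln 2 / 22 = 0.03151 per h
Dose 1 (360 mg at t=0 h): 360·exp(−0.03151·11) = 254.558 mg/L
Dose 2 (440 mg at t=9 h): 440·exp(−0.03151·2) = 413.130 mg/L
C(11) = 254.558 + 413.130 = 667.688 mg/L

667.688 mg/L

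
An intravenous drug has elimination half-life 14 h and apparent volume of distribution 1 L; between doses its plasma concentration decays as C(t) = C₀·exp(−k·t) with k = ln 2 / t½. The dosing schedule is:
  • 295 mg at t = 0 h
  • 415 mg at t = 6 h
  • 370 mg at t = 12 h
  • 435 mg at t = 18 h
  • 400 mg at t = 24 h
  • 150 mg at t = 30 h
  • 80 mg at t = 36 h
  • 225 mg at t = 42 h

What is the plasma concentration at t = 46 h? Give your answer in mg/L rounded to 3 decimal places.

k = ln 2 / 14 = 0.04951 per h
Dose 1 (295 mg at t=0 h): 295·exp(−0.04951·46) = 30.250 mg/L
Dose 2 (415 mg at t=6 h): 415·exp(−0.04951·40) = 57.275 mg/L
Dose 3 (370 mg at t=12 h): 370·exp(−0.04951·34) = 68.727 mg/L
Dose 4 (435 mg at t=18 h): 435·exp(−0.04951·28) = 108.750 mg/L
Dose 5 (400 mg at t=24 h): 400·exp(−0.04951·22) = 134.590 mg/L
Dose 6 (150 mg at t=30 h): 150·exp(−0.04951·16) = 67.929 mg/L
Dose 7 (80 mg at t=36 h): 80·exp(−0.04951·10) = 48.761 mg/L
Dose 8 (225 mg at t=42 h): 225·exp(−0.04951·4) = 184.575 mg/L
C(46) = 30.250 + 57.275 + 68.727 + 108.750 + 134.590 + 67.929 + 48.761 + 184.575 = 700.857 mg/L

700.857 mg/L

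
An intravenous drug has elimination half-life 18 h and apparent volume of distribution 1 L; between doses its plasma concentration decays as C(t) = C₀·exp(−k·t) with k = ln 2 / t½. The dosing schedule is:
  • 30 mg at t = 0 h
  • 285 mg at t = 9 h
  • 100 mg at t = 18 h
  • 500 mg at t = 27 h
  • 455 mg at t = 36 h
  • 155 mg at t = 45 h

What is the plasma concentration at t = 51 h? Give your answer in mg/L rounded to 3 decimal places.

665.631 mg/L

k = ln 2 / 18 = 0.03851 per h
Dose 1 (30 mg at t=0 h): 30·exp(−0.03851·51) = 4.209 mg/L
Dose 2 (285 mg at t=9 h): 285·exp(−0.03851·42) = 56.551 mg/L
Dose 3 (100 mg at t=18 h): 100·exp(−0.03851·33) = 28.062 mg/L
Dose 4 (500 mg at t=27 h): 500·exp(−0.03851·24) = 198.425 mg/L
Dose 5 (455 mg at t=36 h): 455·exp(−0.03851·15) = 255.360 mg/L
Dose 6 (155 mg at t=45 h): 155·exp(−0.03851·6) = 123.024 mg/L
C(51) = 4.209 + 56.551 + 28.062 + 198.425 + 255.360 + 123.024 = 665.631 mg/L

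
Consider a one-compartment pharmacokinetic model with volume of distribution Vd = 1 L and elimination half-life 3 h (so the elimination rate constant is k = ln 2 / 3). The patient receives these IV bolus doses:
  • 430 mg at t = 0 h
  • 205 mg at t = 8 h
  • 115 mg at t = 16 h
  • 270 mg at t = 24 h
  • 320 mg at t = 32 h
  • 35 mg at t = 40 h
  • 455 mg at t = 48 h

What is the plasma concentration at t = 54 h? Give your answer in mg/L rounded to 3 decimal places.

117.400 mg/L

k = ln 2 / 3 = 0.23105 per h
Dose 1 (430 mg at t=0 h): 430·exp(−0.23105·54) = 0.002 mg/L
Dose 2 (205 mg at t=8 h): 205·exp(−0.23105·46) = 0.005 mg/L
Dose 3 (115 mg at t=16 h): 115·exp(−0.23105·38) = 0.018 mg/L
Dose 4 (270 mg at t=24 h): 270·exp(−0.23105·30) = 0.264 mg/L
Dose 5 (320 mg at t=32 h): 320·exp(−0.23105·22) = 1.984 mg/L
Dose 6 (35 mg at t=40 h): 35·exp(−0.23105·14) = 1.378 mg/L
Dose 7 (455 mg at t=48 h): 455·exp(−0.23105·6) = 113.750 mg/L
C(54) = 0.002 + 0.005 + 0.018 + 0.264 + 1.984 + 1.378 + 113.750 = 117.400 mg/L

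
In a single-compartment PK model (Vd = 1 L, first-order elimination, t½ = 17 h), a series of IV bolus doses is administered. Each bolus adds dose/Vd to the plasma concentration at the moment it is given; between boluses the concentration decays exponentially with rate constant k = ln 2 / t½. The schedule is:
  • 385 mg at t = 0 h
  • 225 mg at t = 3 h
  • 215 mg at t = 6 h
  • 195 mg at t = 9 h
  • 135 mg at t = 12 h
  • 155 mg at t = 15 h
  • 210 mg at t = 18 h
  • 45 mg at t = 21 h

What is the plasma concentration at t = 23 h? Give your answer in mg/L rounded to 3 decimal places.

k = ln 2 / 17 = 0.04077 per h
Dose 1 (385 mg at t=0 h): 385·exp(−0.04077·23) = 150.725 mg/L
Dose 2 (225 mg at t=3 h): 225·exp(−0.04077·20) = 99.547 mg/L
Dose 3 (215 mg at t=6 h): 215·exp(−0.04077·17) = 107.500 mg/L
Dose 4 (195 mg at t=9 h): 195·exp(−0.04077·14) = 110.186 mg/L
Dose 5 (135 mg at t=12 h): 135·exp(−0.04077·11) = 86.208 mg/L
Dose 6 (155 mg at t=15 h): 155·exp(−0.04077·8) = 111.859 mg/L
Dose 7 (210 mg at t=18 h): 210·exp(−0.04077·5) = 171.270 mg/L
Dose 8 (45 mg at t=21 h): 45·exp(−0.04077·2) = 41.476 mg/L
C(23) = 150.725 + 99.547 + 107.500 + 110.186 + 86.208 + 111.859 + 171.270 + 41.476 = 878.772 mg/L

878.772 mg/L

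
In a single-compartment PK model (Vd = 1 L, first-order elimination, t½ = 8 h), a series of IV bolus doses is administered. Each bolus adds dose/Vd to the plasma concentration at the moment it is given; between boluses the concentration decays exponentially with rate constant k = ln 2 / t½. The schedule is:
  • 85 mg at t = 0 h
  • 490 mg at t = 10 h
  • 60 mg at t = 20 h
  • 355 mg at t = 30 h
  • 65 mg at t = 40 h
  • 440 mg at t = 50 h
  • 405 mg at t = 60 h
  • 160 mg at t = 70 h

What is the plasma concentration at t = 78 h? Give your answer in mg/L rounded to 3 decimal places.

k = ln 2 / 8 = 0.08664 per h
Dose 1 (85 mg at t=0 h): 85·exp(−0.08664·78) = 0.099 mg/L
Dose 2 (490 mg at t=10 h): 490·exp(−0.08664·68) = 1.353 mg/L
Dose 3 (60 mg at t=20 h): 60·exp(−0.08664·58) = 0.394 mg/L
Dose 4 (355 mg at t=30 h): 355·exp(−0.08664·48) = 5.547 mg/L
Dose 5 (65 mg at t=40 h): 65·exp(−0.08664·38) = 2.416 mg/L
Dose 6 (440 mg at t=50 h): 440·exp(−0.08664·28) = 38.891 mg/L
Dose 7 (405 mg at t=60 h): 405·exp(−0.08664·18) = 85.141 mg/L
Dose 8 (160 mg at t=70 h): 160·exp(−0.08664·8) = 80.000 mg/L
C(78) = 0.099 + 1.353 + 0.394 + 5.547 + 2.416 + 38.891 + 85.141 + 80.000 = 213.840 mg/L

213.840 mg/L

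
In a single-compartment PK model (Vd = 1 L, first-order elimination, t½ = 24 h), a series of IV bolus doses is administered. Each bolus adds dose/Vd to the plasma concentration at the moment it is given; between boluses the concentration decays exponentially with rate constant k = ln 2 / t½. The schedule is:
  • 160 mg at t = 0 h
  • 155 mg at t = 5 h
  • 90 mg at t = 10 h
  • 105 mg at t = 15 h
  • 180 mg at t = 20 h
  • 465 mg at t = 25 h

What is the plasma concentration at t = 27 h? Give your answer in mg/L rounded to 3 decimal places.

k = ln 2 / 24 = 0.02888 per h
Dose 1 (160 mg at t=0 h): 160·exp(−0.02888·27) = 73.360 mg/L
Dose 2 (155 mg at t=5 h): 155·exp(−0.02888·22) = 82.108 mg/L
Dose 3 (90 mg at t=10 h): 90·exp(−0.02888·17) = 55.082 mg/L
Dose 4 (105 mg at t=15 h): 105·exp(−0.02888·12) = 74.246 mg/L
Dose 5 (180 mg at t=20 h): 180·exp(−0.02888·7) = 147.052 mg/L
Dose 6 (465 mg at t=25 h): 465·exp(−0.02888·2) = 438.902 mg/L
C(27) = 73.360 + 82.108 + 55.082 + 74.246 + 147.052 + 438.902 = 870.751 mg/L

870.751 mg/L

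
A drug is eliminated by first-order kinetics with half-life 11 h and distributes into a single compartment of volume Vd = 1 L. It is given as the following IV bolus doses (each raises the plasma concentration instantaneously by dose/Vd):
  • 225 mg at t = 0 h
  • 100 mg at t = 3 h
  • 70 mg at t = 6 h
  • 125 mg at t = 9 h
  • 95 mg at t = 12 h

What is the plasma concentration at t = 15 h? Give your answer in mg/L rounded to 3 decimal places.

k = ln 2 / 11 = 0.06301 per h
Dose 1 (225 mg at t=0 h): 225·exp(−0.06301·15) = 87.435 mg/L
Dose 2 (100 mg at t=3 h): 100·exp(−0.06301·12) = 46.947 mg/L
Dose 3 (70 mg at t=6 h): 70·exp(−0.06301·9) = 39.701 mg/L
Dose 4 (125 mg at t=9 h): 125·exp(−0.06301·6) = 85.647 mg/L
Dose 5 (95 mg at t=12 h): 95·exp(−0.06301·3) = 78.637 mg/L
C(15) = 87.435 + 46.947 + 39.701 + 85.647 + 78.637 = 338.366 mg/L

338.366 mg/L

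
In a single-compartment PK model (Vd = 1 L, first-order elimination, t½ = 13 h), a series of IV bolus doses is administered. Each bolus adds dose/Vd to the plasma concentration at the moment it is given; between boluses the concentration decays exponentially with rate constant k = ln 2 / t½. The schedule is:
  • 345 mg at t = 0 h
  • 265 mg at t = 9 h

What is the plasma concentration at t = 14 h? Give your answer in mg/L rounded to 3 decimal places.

366.529 mg/L

k = ln 2 / 13 = 0.05332 per h
Dose 1 (345 mg at t=0 h): 345·exp(−0.05332·14) = 163.543 mg/L
Dose 2 (265 mg at t=9 h): 265·exp(−0.05332·5) = 202.986 mg/L
C(14) = 163.543 + 202.986 = 366.529 mg/L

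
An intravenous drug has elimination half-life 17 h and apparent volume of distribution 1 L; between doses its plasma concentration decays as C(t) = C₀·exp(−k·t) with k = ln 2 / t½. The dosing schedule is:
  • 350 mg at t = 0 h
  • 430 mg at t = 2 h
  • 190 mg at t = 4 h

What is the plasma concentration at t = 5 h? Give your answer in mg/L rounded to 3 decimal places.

848.351 mg/L

k = ln 2 / 17 = 0.04077 per h
Dose 1 (350 mg at t=0 h): 350·exp(−0.04077·5) = 285.450 mg/L
Dose 2 (430 mg at t=2 h): 430·exp(−0.04077·3) = 380.492 mg/L
Dose 3 (190 mg at t=4 h): 190·exp(−0.04077·1) = 182.409 mg/L
C(5) = 285.450 + 380.492 + 182.409 = 848.351 mg/L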